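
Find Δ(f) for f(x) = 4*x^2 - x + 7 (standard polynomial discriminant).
Δ = -111

For a quadratic a x^2 + b x + c the discriminant is Δ = b^2 - 4ac = (-1)^2 - 4*(4)*(7) = 1 - (112) = -111.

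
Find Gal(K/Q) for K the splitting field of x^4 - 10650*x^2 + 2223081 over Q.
Gal(K/Q) = Z/2Z (cyclic of order 2)

f factors as (x^2 - 10437)(x^2 - 213), so the splitting field is K = Q(sqrt(10437), sqrt(213)). The squarefree part of 10437 is 213 and the squarefree part of 213 is also 213, so sqrt(10437) and sqrt(213) are both rational multiples of sqrt(213). Hence Q(sqrt(10437)) = Q(sqrt(213)) = Q(sqrt(213)), and the splitting field collapses to a single degree-2 extension with Galois group Z/2Z.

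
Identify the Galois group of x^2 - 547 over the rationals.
Gal(K/Q) = Z/2Z (cyclic of order 2)

x^2 - 547 is irreducible over Q since 547 is not a rational square. The splitting field Q(sqrt(547)) has degree 2 over Q, and its unique nontrivial automorphism is sqrt(547) ↦ -sqrt(547). Hence Gal(Q(sqrt(547))/Q) = Z/2Z.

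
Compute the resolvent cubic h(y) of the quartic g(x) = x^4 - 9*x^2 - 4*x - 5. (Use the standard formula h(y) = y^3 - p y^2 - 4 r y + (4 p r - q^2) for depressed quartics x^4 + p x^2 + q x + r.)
h(y) = y^3 + 9*y^2 + 20*y + 164

Identify coefficients: p = -9, q = -4, r = -5.
Plug into h(y) = y^3 - p y^2 - 4 r y + (4 p r - q^2):
  h(y) = y^3 - (-9) y^2 - 4*(-5) y + (4*(-9)*(-5) - (-4)^2)
       = y^3 + (9) y^2 + (20) y + (164).
Simplifying: h(y) = y^3 + 9*y^2 + 20*y + 164.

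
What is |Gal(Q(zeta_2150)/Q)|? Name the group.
|Gal(Q(zeta_2150)/Q)| = phi(2150) = 840; group ≅ (Z/2150Z)^* ≅ Z/20Z × Z/42Z

The n-th cyclotomic polynomial Φ_2150(x) is the minimal polynomial of zeta_2150 over Q and has degree phi(2150) = 840. So Q(zeta_2150) is a degree-840 Galois extension with Galois group (Z/2150Z)^*. By CRT, (Z/2150Z)^* ≅ (Z/2Z)^* × (Z/25Z)^* × (Z/43Z)^*. Each prime-power unit group is (Z/2Z)^* ≅ trivial group (order 1); (Z/25Z)^* ≅ Z/20Z; (Z/43Z)^* ≅ Z/42Z. Hence Gal(Q(zeta_2150)/Q) ≅ Z/20Z × Z/42Z.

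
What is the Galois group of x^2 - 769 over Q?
Gal(K/Q) = Z/2Z (cyclic of order 2)

x^2 - 769 is irreducible over Q since 769 is not a rational square. The splitting field Q(sqrt(769)) has degree 2 over Q, and its unique nontrivial automorphism is sqrt(769) ↦ -sqrt(769). Hence Gal(Q(sqrt(769))/Q) = Z/2Z.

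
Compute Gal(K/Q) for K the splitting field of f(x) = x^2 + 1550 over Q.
Gal(K/Q) = Z/2Z (cyclic of order 2)

x^2 + 1550 is irreducible over Q since -1550 is not a rational square. The splitting field Q(sqrt(-1550)) has degree 2 over Q, and its unique nontrivial automorphism is sqrt(-1550) ↦ -sqrt(-1550). Hence Gal(Q(sqrt(-1550))/Q) = Z/2Z.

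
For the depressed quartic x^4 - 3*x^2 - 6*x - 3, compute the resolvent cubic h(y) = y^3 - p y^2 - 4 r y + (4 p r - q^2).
h(y) = y^3 + 3*y^2 + 12*y

Identify coefficients: p = -3, q = -6, r = -3.
Plug into h(y) = y^3 - p y^2 - 4 r y + (4 p r - q^2):
  h(y) = y^3 - (-3) y^2 - 4*(-3) y + (4*(-3)*(-3) - (-6)^2)
       = y^3 + (3) y^2 + (12) y + (0).
Simplifying: h(y) = y^3 + 3*y^2 + 12*y.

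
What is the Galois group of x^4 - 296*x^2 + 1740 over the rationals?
Gal(K/Q) = V_4 (Klein four-group, Z/2Z × Z/2Z)

f factors as (x^2 - 290)(x^2 - 6), so the splitting field is K = Q(sqrt(290), sqrt(6)). The elements 290, 6, 1740 are all non-squares in Q, so sqrt(290) and sqrt(6) generate independent quadratic extensions. Thus [K:Q] = 4 and Gal(K/Q) is generated by the two order-2 automorphisms sqrt(290) ↦ -sqrt(290) and sqrt(6) ↦ -sqrt(6), giving V_4.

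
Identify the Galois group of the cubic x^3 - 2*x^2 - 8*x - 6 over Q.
Gal(K/Q) = S_3 (symmetric group of order 6)

Compute the discriminant of x^3 + (-2)*x^2 + (-8)*x + (-6): Δ = -588. Since Δ is not a rational square, the Galois group is not contained in A_3; it must be the full S_3 (irreducibility of the cubic rules out anything smaller).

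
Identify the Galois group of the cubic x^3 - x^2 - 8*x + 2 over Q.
Gal(K/Q) = S_3 (symmetric group of order 6)

Compute the discriminant of x^3 + (-1)*x^2 + (-8)*x + (2): Δ = 2300. Since Δ is not a rational square, the Galois group is not contained in A_3; it must be the full S_3 (irreducibility of the cubic rules out anything smaller).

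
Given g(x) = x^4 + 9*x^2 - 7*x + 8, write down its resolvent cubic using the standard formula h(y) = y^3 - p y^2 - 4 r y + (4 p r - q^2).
h(y) = y^3 - 9*y^2 - 32*y + 239

Identify coefficients: p = 9, q = -7, r = 8.
Plug into h(y) = y^3 - p y^2 - 4 r y + (4 p r - q^2):
  h(y) = y^3 - (9) y^2 - 4*(8) y + (4*(9)*(8) - (-7)^2)
       = y^3 + (-9) y^2 + (-32) y + (239).
Simplifying: h(y) = y^3 - 9*y^2 - 32*y + 239.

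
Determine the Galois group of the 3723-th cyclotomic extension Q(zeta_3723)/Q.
|Gal(Q(zeta_3723)/Q)| = phi(3723) = 2304; group ≅ (Z/3723Z)^* ≅ Z/2Z × Z/16Z × Z/72Z

The n-th cyclotomic polynomial Φ_3723(x) is the minimal polynomial of zeta_3723 over Q and has degree phi(3723) = 2304. So Q(zeta_3723) is a degree-2304 Galois extension with Galois group (Z/3723Z)^*. By CRT, (Z/3723Z)^* ≅ (Z/3Z)^* × (Z/17Z)^* × (Z/73Z)^*. Each prime-power unit group is (Z/3Z)^* ≅ Z/2Z; (Z/17Z)^* ≅ Z/16Z; (Z/73Z)^* ≅ Z/72Z. Hence Gal(Q(zeta_3723)/Q) ≅ Z/2Z × Z/16Z × Z/72Z.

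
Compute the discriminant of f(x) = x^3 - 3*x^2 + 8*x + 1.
Δ = -1823

For x^3 + a x^2 + b x + c the discriminant is Δ = 18 a b c - 4 a^3 c + a^2 b^2 - 4 b^3 - 27 c^2.
Plug a = -3, b = 8, c = 1:
  18*(-3)*(8)*(1) - 4*(-3)^3*(1) + (-3)^2*(8)^2 - 4*(8)^3 - 27*(1)^2
  = -432 + (108) + 576 + (-2048) + (-27)
  = -1823.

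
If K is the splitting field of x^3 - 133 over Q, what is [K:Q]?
[K:Q] = 6

x^3 - 133 has one real root r = 133^(1/3) and two complex roots r*zeta_3, r*zeta_3^2 where zeta_3 = e^(2*pi*i/3). The splitting field is Q(r, zeta_3). [Q(r):Q] = 3 and [Q(zeta_3):Q] = 2 with gcd = 1, so [Q(r, zeta_3):Q] = 3 * 2 = 6.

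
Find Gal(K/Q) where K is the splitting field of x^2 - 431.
Gal(K/Q) = Z/2Z (cyclic of order 2)

x^2 - 431 is irreducible over Q since 431 is not a rational square. The splitting field Q(sqrt(431)) has degree 2 over Q, and its unique nontrivial automorphism is sqrt(431) ↦ -sqrt(431). Hence Gal(Q(sqrt(431))/Q) = Z/2Z.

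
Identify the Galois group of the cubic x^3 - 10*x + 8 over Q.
Gal(K/Q) = S_3 (symmetric group of order 6)

Compute the discriminant of x^3 + (0)*x^2 + (-10)*x + (8): Δ = 2272. Since Δ is not a rational square, the Galois group is not contained in A_3; it must be the full S_3 (irreducibility of the cubic rules out anything smaller).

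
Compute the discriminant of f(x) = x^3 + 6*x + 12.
Δ = -4752

For a depressed cubic x^3 + p x + q the discriminant is Δ = -4 p^3 - 27 q^2 = -4*(6)^3 - 27*(12)^2 = -864 - 3888 = -4752.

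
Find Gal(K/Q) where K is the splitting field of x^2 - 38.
Gal(K/Q) = Z/2Z (cyclic of order 2)

x^2 - 38 is irreducible over Q since 38 is not a rational square. The splitting field Q(sqrt(38)) has degree 2 over Q, and its unique nontrivial automorphism is sqrt(38) ↦ -sqrt(38). Hence Gal(Q(sqrt(38))/Q) = Z/2Z.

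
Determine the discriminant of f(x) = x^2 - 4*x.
Δ = 16

For a quadratic a x^2 + b x + c the discriminant is Δ = b^2 - 4ac = (-4)^2 - 4*(1)*(0) = 16 - (0) = 16.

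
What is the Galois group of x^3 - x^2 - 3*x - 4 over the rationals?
Gal(K/Q) = S_3 (symmetric group of order 6)

Compute the discriminant of x^3 + (-1)*x^2 + (-3)*x + (-4): Δ = -547. Since Δ is not a rational square, the Galois group is not contained in A_3; it must be the full S_3 (irreducibility of the cubic rules out anything smaller).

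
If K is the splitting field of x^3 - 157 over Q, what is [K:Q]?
[K:Q] = 6

x^3 - 157 has one real root r = 157^(1/3) and two complex roots r*zeta_3, r*zeta_3^2 where zeta_3 = e^(2*pi*i/3). The splitting field is Q(r, zeta_3). [Q(r):Q] = 3 and [Q(zeta_3):Q] = 2 with gcd = 1, so [Q(r, zeta_3):Q] = 3 * 2 = 6.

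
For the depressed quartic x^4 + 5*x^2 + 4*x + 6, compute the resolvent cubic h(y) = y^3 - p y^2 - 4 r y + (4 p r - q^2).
h(y) = y^3 - 5*y^2 - 24*y + 104

Identify coefficients: p = 5, q = 4, r = 6.
Plug into h(y) = y^3 - p y^2 - 4 r y + (4 p r - q^2):
  h(y) = y^3 - (5) y^2 - 4*(6) y + (4*(5)*(6) - (4)^2)
       = y^3 + (-5) y^2 + (-24) y + (104).
Simplifying: h(y) = y^3 - 5*y^2 - 24*y + 104.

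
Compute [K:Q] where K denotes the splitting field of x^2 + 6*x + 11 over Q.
[K:Q] = 2

The discriminant of x^2 + (6)*x + (11) is b^2 - 4c = 36 - (44) = -8. Since -8 is not a perfect square in Q, the polynomial is irreducible over Q. Its two roots generate a degree-2 extension, so [K:Q] = 2.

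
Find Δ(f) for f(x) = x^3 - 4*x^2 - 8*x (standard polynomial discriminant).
Δ = 3072

For x^3 + a x^2 + b x + c the discriminant is Δ = 18 a b c - 4 a^3 c + a^2 b^2 - 4 b^3 - 27 c^2.
Plug a = -4, b = -8, c = 0:
  18*(-4)*(-8)*(0) - 4*(-4)^3*(0) + (-4)^2*(-8)^2 - 4*(-8)^3 - 27*(0)^2
  = 0 + (0) + 1024 + (2048) + (0)
  = 3072.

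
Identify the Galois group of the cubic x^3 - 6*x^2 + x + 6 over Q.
Gal(K/Q) = S_3 (symmetric group of order 6)

Compute the discriminant of x^3 + (-6)*x^2 + (1)*x + (6): Δ = 3596. Since Δ is not a rational square, the Galois group is not contained in A_3; it must be the full S_3 (irreducibility of the cubic rules out anything smaller).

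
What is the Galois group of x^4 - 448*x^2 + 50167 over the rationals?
Gal(K/Q) = V_4 (Klein four-group, Z/2Z × Z/2Z)

f factors as (x^2 - 227)(x^2 - 221), so the splitting field is K = Q(sqrt(227), sqrt(221)). The elements 227, 221, 50167 are all non-squares in Q, so sqrt(227) and sqrt(221) generate independent quadratic extensions. Thus [K:Q] = 4 and Gal(K/Q) is generated by the two order-2 automorphisms sqrt(227) ↦ -sqrt(227) and sqrt(221) ↦ -sqrt(221), giving V_4.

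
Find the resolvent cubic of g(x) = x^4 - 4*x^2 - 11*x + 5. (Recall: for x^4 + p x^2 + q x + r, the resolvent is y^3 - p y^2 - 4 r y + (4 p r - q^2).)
h(y) = y^3 + 4*y^2 - 20*y - 201

Identify coefficients: p = -4, q = -11, r = 5.
Plug into h(y) = y^3 - p y^2 - 4 r y + (4 p r - q^2):
  h(y) = y^3 - (-4) y^2 - 4*(5) y + (4*(-4)*(5) - (-11)^2)
       = y^3 + (4) y^2 + (-20) y + (-201).
Simplifying: h(y) = y^3 + 4*y^2 - 20*y - 201.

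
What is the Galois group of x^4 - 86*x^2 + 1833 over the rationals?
Gal(K/Q) = V_4 (Klein four-group, Z/2Z × Z/2Z)

f factors as (x^2 - 47)(x^2 - 39), so the splitting field is K = Q(sqrt(47), sqrt(39)). The elements 47, 39, 1833 are all non-squares in Q, so sqrt(47) and sqrt(39) generate independent quadratic extensions. Thus [K:Q] = 4 and Gal(K/Q) is generated by the two order-2 automorphisms sqrt(47) ↦ -sqrt(47) and sqrt(39) ↦ -sqrt(39), giving V_4.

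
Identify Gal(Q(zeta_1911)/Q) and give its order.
|Gal(Q(zeta_1911)/Q)| = phi(1911) = 1008; group ≅ (Z/1911Z)^* ≅ Z/2Z × Z/12Z × Z/42Z

The n-th cyclotomic polynomial Φ_1911(x) is the minimal polynomial of zeta_1911 over Q and has degree phi(1911) = 1008. So Q(zeta_1911) is a degree-1008 Galois extension with Galois group (Z/1911Z)^*. By CRT, (Z/1911Z)^* ≅ (Z/3Z)^* × (Z/49Z)^* × (Z/13Z)^*. Each prime-power unit group is (Z/3Z)^* ≅ Z/2Z; (Z/49Z)^* ≅ Z/42Z; (Z/13Z)^* ≅ Z/12Z. Hence Gal(Q(zeta_1911)/Q) ≅ Z/2Z × Z/12Z × Z/42Z.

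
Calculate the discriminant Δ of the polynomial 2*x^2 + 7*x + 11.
Δ = -39

For a quadratic a x^2 + b x + c the discriminant is Δ = b^2 - 4ac = (7)^2 - 4*(2)*(11) = 49 - (88) = -39.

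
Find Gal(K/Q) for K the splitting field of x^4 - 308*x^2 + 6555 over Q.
Gal(K/Q) = V_4 (Klein four-group, Z/2Z × Z/2Z)

f factors as (x^2 - 285)(x^2 - 23), so the splitting field is K = Q(sqrt(285), sqrt(23)). The elements 285, 23, 6555 are all non-squares in Q, so sqrt(285) and sqrt(23) generate independent quadratic extensions. Thus [K:Q] = 4 and Gal(K/Q) is generated by the two order-2 automorphisms sqrt(285) ↦ -sqrt(285) and sqrt(23) ↦ -sqrt(23), giving V_4.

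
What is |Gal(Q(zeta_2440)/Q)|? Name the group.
|Gal(Q(zeta_2440)/Q)| = phi(2440) = 960; group ≅ (Z/2440Z)^* ≅ Z/2Z × Z/2Z × Z/4Z × Z/60Z

The n-th cyclotomic polynomial Φ_2440(x) is the minimal polynomial of zeta_2440 over Q and has degree phi(2440) = 960. So Q(zeta_2440) is a degree-960 Galois extension with Galois group (Z/2440Z)^*. By CRT, (Z/2440Z)^* ≅ (Z/8Z)^* × (Z/5Z)^* × (Z/61Z)^*. Each prime-power unit group is (Z/8Z)^* ≅ Z/2Z × Z/2Z; (Z/5Z)^* ≅ Z/4Z; (Z/61Z)^* ≅ Z/60Z. Hence Gal(Q(zeta_2440)/Q) ≅ Z/2Z × Z/2Z × Z/4Z × Z/60Z.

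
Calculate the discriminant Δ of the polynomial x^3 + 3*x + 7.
Δ = -1431

For a depressed cubic x^3 + p x + q the discriminant is Δ = -4 p^3 - 27 q^2 = -4*(3)^3 - 27*(7)^2 = -108 - 1323 = -1431.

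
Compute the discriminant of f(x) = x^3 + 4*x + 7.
Δ = -1579

For x^3 + a x^2 + b x + c the discriminant is Δ = 18 a b c - 4 a^3 c + a^2 b^2 - 4 b^3 - 27 c^2.
Plug a = 0, b = 4, c = 7:
  18*(0)*(4)*(7) - 4*(0)^3*(7) + (0)^2*(4)^2 - 4*(4)^3 - 27*(7)^2
  = 0 + (0) + 0 + (-256) + (-1323)
  = -1579.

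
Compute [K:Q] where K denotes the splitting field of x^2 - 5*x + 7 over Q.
[K:Q] = 2

The discriminant of x^2 + (-5)*x + (7) is b^2 - 4c = 25 - (28) = -3. Since -3 is not a perfect square in Q, the polynomial is irreducible over Q. Its two roots generate a degree-2 extension, so [K:Q] = 2.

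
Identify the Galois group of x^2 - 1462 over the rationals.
Gal(K/Q) = Z/2Z (cyclic of order 2)

x^2 - 1462 is irreducible over Q since 1462 is not a rational square. The splitting field Q(sqrt(1462)) has degree 2 over Q, and its unique nontrivial automorphism is sqrt(1462) ↦ -sqrt(1462). Hence Gal(Q(sqrt(1462))/Q) = Z/2Z.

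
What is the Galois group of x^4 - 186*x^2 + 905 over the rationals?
Gal(K/Q) = V_4 (Klein four-group, Z/2Z × Z/2Z)

f factors as (x^2 - 181)(x^2 - 5), so the splitting field is K = Q(sqrt(181), sqrt(5)). The elements 181, 5, 905 are all non-squares in Q, so sqrt(181) and sqrt(5) generate independent quadratic extensions. Thus [K:Q] = 4 and Gal(K/Q) is generated by the two order-2 automorphisms sqrt(181) ↦ -sqrt(181) and sqrt(5) ↦ -sqrt(5), giving V_4.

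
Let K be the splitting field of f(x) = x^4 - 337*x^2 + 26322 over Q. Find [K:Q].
[K:Q] = 4

f factors as (x^2 - 214)(x^2 - 123); the splitting field is K = Q(sqrt(214), sqrt(123)). Since 214, 123, and 26322 are all non-squares in Q, the three subfields Q(sqrt(214)), Q(sqrt(123)), Q(sqrt(26322)) are distinct degree-2 extensions, so [K:Q] = 4 (Klein four Galois group).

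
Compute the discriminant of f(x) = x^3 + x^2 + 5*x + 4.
Δ = -563

For x^3 + a x^2 + b x + c the discriminant is Δ = 18 a b c - 4 a^3 c + a^2 b^2 - 4 b^3 - 27 c^2.
Plug a = 1, b = 5, c = 4:
  18*(1)*(5)*(4) - 4*(1)^3*(4) + (1)^2*(5)^2 - 4*(5)^3 - 27*(4)^2
  = 360 + (-16) + 25 + (-500) + (-432)
  = -563.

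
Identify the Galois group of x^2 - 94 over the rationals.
Gal(K/Q) = Z/2Z (cyclic of order 2)

x^2 - 94 is irreducible over Q since 94 is not a rational square. The splitting field Q(sqrt(94)) has degree 2 over Q, and its unique nontrivial automorphism is sqrt(94) ↦ -sqrt(94). Hence Gal(Q(sqrt(94))/Q) = Z/2Z.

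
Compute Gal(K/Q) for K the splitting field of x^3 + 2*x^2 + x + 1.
Gal(K/Q) = S_3 (symmetric group of order 6)

Compute the discriminant of x^3 + (2)*x^2 + (1)*x + (1): Δ = -23. Since Δ is not a rational square, the Galois group is not contained in A_3; it must be the full S_3 (irreducibility of the cubic rules out anything smaller).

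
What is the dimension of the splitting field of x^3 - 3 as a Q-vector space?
[K:Q] = 6

x^3 - 3 has one real root r = 3^(1/3) and two complex roots r*zeta_3, r*zeta_3^2 where zeta_3 = e^(2*pi*i/3). The splitting field is Q(r, zeta_3). [Q(r):Q] = 3 and [Q(zeta_3):Q] = 2 with gcd = 1, so [Q(r, zeta_3):Q] = 3 * 2 = 6.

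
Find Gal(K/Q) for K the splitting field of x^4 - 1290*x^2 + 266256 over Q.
Gal(K/Q) = Z/2Z (cyclic of order 2)

f factors as (x^2 - 258)(x^2 - 1032), so the splitting field is K = Q(sqrt(258), sqrt(1032)). The squarefree part of 258 is 258 and the squarefree part of 1032 is also 258, so sqrt(258) and sqrt(1032) are both rational multiples of sqrt(258). Hence Q(sqrt(258)) = Q(sqrt(1032)) = Q(sqrt(258)), and the splitting field collapses to a single degree-2 extension with Galois group Z/2Z.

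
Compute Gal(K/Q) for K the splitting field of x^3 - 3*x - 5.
Gal(K/Q) = S_3 (symmetric group of order 6)

Compute the discriminant of x^3 + (0)*x^2 + (-3)*x + (-5): Δ = -567. Since Δ is not a rational square, the Galois group is not contained in A_3; it must be the full S_3 (irreducibility of the cubic rules out anything smaller).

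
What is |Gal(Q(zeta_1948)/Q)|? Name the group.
|Gal(Q(zeta_1948)/Q)| = phi(1948) = 972; group ≅ (Z/1948Z)^* ≅ Z/2Z × Z/486Z

The n-th cyclotomic polynomial Φ_1948(x) is the minimal polynomial of zeta_1948 over Q and has degree phi(1948) = 972. So Q(zeta_1948) is a degree-972 Galois extension with Galois group (Z/1948Z)^*. By CRT, (Z/1948Z)^* ≅ (Z/4Z)^* × (Z/487Z)^*. Each prime-power unit group is (Z/4Z)^* ≅ Z/2Z; (Z/487Z)^* ≅ Z/486Z. Hence Gal(Q(zeta_1948)/Q) ≅ Z/2Z × Z/486Z.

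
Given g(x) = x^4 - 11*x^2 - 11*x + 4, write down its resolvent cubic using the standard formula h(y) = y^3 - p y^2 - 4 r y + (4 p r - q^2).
h(y) = y^3 + 11*y^2 - 16*y - 297

Identify coefficients: p = -11, q = -11, r = 4.
Plug into h(y) = y^3 - p y^2 - 4 r y + (4 p r - q^2):
  h(y) = y^3 - (-11) y^2 - 4*(4) y + (4*(-11)*(4) - (-11)^2)
       = y^3 + (11) y^2 + (-16) y + (-297).
Simplifying: h(y) = y^3 + 11*y^2 - 16*y - 297.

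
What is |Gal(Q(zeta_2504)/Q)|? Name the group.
|Gal(Q(zeta_2504)/Q)| = phi(2504) = 1248; group ≅ (Z/2504Z)^* ≅ Z/2Z × Z/2Z × Z/312Z

The n-th cyclotomic polynomial Φ_2504(x) is the minimal polynomial of zeta_2504 over Q and has degree phi(2504) = 1248. So Q(zeta_2504) is a degree-1248 Galois extension with Galois group (Z/2504Z)^*. By CRT, (Z/2504Z)^* ≅ (Z/8Z)^* × (Z/313Z)^*. Each prime-power unit group is (Z/8Z)^* ≅ Z/2Z × Z/2Z; (Z/313Z)^* ≅ Z/312Z. Hence Gal(Q(zeta_2504)/Q) ≅ Z/2Z × Z/2Z × Z/312Z.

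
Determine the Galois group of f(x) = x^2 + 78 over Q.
Gal(K/Q) = Z/2Z (cyclic of order 2)

x^2 + 78 is irreducible over Q since -78 is not a rational square. The splitting field Q(sqrt(-78)) has degree 2 over Q, and its unique nontrivial automorphism is sqrt(-78) ↦ -sqrt(-78). Hence Gal(Q(sqrt(-78))/Q) = Z/2Z.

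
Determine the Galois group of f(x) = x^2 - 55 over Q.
Gal(K/Q) = Z/2Z (cyclic of order 2)

x^2 - 55 is irreducible over Q since 55 is not a rational square. The splitting field Q(sqrt(55)) has degree 2 over Q, and its unique nontrivial automorphism is sqrt(55) ↦ -sqrt(55). Hence Gal(Q(sqrt(55))/Q) = Z/2Z.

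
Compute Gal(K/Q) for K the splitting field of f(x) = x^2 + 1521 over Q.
Gal(K/Q) = Z/2Z (cyclic of order 2)

x^2 + 1521 is irreducible over Q since -1521 is not a rational square. The splitting field Q(sqrt(-1521)) has degree 2 over Q, and its unique nontrivial automorphism is sqrt(-1521) ↦ -sqrt(-1521). Hence Gal(Q(sqrt(-1521))/Q) = Z/2Z.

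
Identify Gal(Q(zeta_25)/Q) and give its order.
|Gal(Q(zeta_25)/Q)| = phi(25) = 20; group ≅ (Z/25Z)^* ≅ Z/20Z

The n-th cyclotomic polynomial Φ_25(x) is the minimal polynomial of zeta_25 over Q and has degree phi(25) = 20. So Q(zeta_25) is a degree-20 Galois extension with Galois group (Z/25Z)^*. (Z/25Z)^* is cyclic since 25 is an odd prime power (or 4). Hence Gal(Q(zeta_25)/Q) ≅ Z/20Z.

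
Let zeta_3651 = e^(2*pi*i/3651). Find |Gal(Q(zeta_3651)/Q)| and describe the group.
|Gal(Q(zeta_3651)/Q)| = phi(3651) = 2432; group ≅ (Z/3651Z)^* ≅ Z/2Z × Z/1216Z

The n-th cyclotomic polynomial Φ_3651(x) is the minimal polynomial of zeta_3651 over Q and has degree phi(3651) = 2432. So Q(zeta_3651) is a degree-2432 Galois extension with Galois group (Z/3651Z)^*. By CRT, (Z/3651Z)^* ≅ (Z/3Z)^* × (Z/1217Z)^*. Each prime-power unit group is (Z/3Z)^* ≅ Z/2Z; (Z/1217Z)^* ≅ Z/1216Z. Hence Gal(Q(zeta_3651)/Q) ≅ Z/2Z × Z/1216Z.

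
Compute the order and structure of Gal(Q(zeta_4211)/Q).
|Gal(Q(zeta_4211)/Q)| = phi(4211) = 4210; group ≅ (Z/4211Z)^* ≅ Z/4210Z

The n-th cyclotomic polynomial Φ_4211(x) is the minimal polynomial of zeta_4211 over Q and has degree phi(4211) = 4210. So Q(zeta_4211) is a degree-4210 Galois extension with Galois group (Z/4211Z)^*. (Z/4211Z)^* is cyclic since 4211 is an odd prime power (or 4). Hence Gal(Q(zeta_4211)/Q) ≅ Z/4210Z.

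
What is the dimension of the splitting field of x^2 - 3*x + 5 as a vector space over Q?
[K:Q] = 2

The discriminant of x^2 + (-3)*x + (5) is b^2 - 4c = 9 - (20) = -11. Since -11 is not a perfect square in Q, the polynomial is irreducible over Q. Its two roots generate a degree-2 extension, so [K:Q] = 2.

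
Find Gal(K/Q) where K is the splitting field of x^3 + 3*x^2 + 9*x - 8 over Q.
Gal(K/Q) = S_3 (symmetric group of order 6)

Compute the discriminant of x^3 + (3)*x^2 + (9)*x + (-8): Δ = -6939. Since Δ is not a rational square, the Galois group is not contained in A_3; it must be the full S_3 (irreducibility of the cubic rules out anything smaller).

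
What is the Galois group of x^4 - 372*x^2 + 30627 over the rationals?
Gal(K/Q) = V_4 (Klein four-group, Z/2Z × Z/2Z)

f factors as (x^2 - 249)(x^2 - 123), so the splitting field is K = Q(sqrt(249), sqrt(123)). The elements 249, 123, 30627 are all non-squares in Q, so sqrt(249) and sqrt(123) generate independent quadratic extensions. Thus [K:Q] = 4 and Gal(K/Q) is generated by the two order-2 automorphisms sqrt(249) ↦ -sqrt(249) and sqrt(123) ↦ -sqrt(123), giving V_4.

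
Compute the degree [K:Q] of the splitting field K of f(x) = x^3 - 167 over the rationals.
[K:Q] = 6

x^3 - 167 has one real root r = 167^(1/3) and two complex roots r*zeta_3, r*zeta_3^2 where zeta_3 = e^(2*pi*i/3). The splitting field is Q(r, zeta_3). [Q(r):Q] = 3 and [Q(zeta_3):Q] = 2 with gcd = 1, so [Q(r, zeta_3):Q] = 3 * 2 = 6.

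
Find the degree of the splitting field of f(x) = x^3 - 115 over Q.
[K:Q] = 6

x^3 - 115 has one real root r = 115^(1/3) and two complex roots r*zeta_3, r*zeta_3^2 where zeta_3 = e^(2*pi*i/3). The splitting field is Q(r, zeta_3). [Q(r):Q] = 3 and [Q(zeta_3):Q] = 2 with gcd = 1, so [Q(r, zeta_3):Q] = 3 * 2 = 6.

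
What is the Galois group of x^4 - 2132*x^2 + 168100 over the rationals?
Gal(K/Q) = Z/2Z (cyclic of order 2)

f factors as (x^2 - 2050)(x^2 - 82), so the splitting field is K = Q(sqrt(2050), sqrt(82)). The squarefree part of 2050 is 82 and the squarefree part of 82 is also 82, so sqrt(2050) and sqrt(82) are both rational multiples of sqrt(82). Hence Q(sqrt(2050)) = Q(sqrt(82)) = Q(sqrt(82)), and the splitting field collapses to a single degree-2 extension with Galois group Z/2Z.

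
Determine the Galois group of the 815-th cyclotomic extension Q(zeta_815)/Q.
|Gal(Q(zeta_815)/Q)| = phi(815) = 648; group ≅ (Z/815Z)^* ≅ Z/4Z × Z/162Z

The n-th cyclotomic polynomial Φ_815(x) is the minimal polynomial of zeta_815 over Q and has degree phi(815) = 648. So Q(zeta_815) is a degree-648 Galois extension with Galois group (Z/815Z)^*. By CRT, (Z/815Z)^* ≅ (Z/5Z)^* × (Z/163Z)^*. Each prime-power unit group is (Z/5Z)^* ≅ Z/4Z; (Z/163Z)^* ≅ Z/162Z. Hence Gal(Q(zeta_815)/Q) ≅ Z/4Z × Z/162Z.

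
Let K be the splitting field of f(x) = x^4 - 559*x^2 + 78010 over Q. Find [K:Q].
[K:Q] = 4

f factors as (x^2 - 269)(x^2 - 290); the splitting field is K = Q(sqrt(269), sqrt(290)). Since 269, 290, and 78010 are all non-squares in Q, the three subfields Q(sqrt(269)), Q(sqrt(290)), Q(sqrt(78010)) are distinct degree-2 extensions, so [K:Q] = 4 (Klein four Galois group).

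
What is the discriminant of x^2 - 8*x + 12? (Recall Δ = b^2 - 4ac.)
Δ = 16

For a quadratic a x^2 + b x + c the discriminant is Δ = b^2 - 4ac = (-8)^2 - 4*(1)*(12) = 64 - (48) = 16.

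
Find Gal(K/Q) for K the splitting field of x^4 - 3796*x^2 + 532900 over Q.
Gal(K/Q) = Z/2Z (cyclic of order 2)

f factors as (x^2 - 146)(x^2 - 3650), so the splitting field is K = Q(sqrt(146), sqrt(3650)). The squarefree part of 146 is 146 and the squarefree part of 3650 is also 146, so sqrt(146) and sqrt(3650) are both rational multiples of sqrt(146). Hence Q(sqrt(146)) = Q(sqrt(3650)) = Q(sqrt(146)), and the splitting field collapses to a single degree-2 extension with Galois group Z/2Z.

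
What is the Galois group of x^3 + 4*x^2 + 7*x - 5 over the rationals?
Gal(K/Q) = S_3 (symmetric group of order 6)

Compute the discriminant of x^3 + (4)*x^2 + (7)*x + (-5): Δ = -2503. Since Δ is not a rational square, the Galois group is not contained in A_3; it must be the full S_3 (irreducibility of the cubic rules out anything smaller).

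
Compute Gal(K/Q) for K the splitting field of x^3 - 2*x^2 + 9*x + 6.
Gal(K/Q) = S_3 (symmetric group of order 6)

Compute the discriminant of x^3 + (-2)*x^2 + (9)*x + (6): Δ = -5316. Since Δ is not a rational square, the Galois group is not contained in A_3; it must be the full S_3 (irreducibility of the cubic rules out anything smaller).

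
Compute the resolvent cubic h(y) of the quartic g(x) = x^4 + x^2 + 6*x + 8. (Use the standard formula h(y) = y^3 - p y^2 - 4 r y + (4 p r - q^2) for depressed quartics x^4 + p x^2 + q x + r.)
h(y) = y^3 - y^2 - 32*y - 4

Identify coefficients: p = 1, q = 6, r = 8.
Plug into h(y) = y^3 - p y^2 - 4 r y + (4 p r - q^2):
  h(y) = y^3 - (1) y^2 - 4*(8) y + (4*(1)*(8) - (6)^2)
       = y^3 + (-1) y^2 + (-32) y + (-4).
Simplifying: h(y) = y^3 - y^2 - 32*y - 4.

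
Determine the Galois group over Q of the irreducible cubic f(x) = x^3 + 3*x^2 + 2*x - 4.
Gal(K/Q) = S_3 (symmetric group of order 6)

Compute the discriminant of x^3 + (3)*x^2 + (2)*x + (-4): Δ = -428. Since Δ is not a rational square, the Galois group is not contained in A_3; it must be the full S_3 (irreducibility of the cubic rules out anything smaller).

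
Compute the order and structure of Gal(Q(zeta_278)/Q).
|Gal(Q(zeta_278)/Q)| = phi(278) = 138; group ≅ (Z/278Z)^* ≅ Z/138Z

The n-th cyclotomic polynomial Φ_278(x) is the minimal polynomial of zeta_278 over Q and has degree phi(278) = 138. So Q(zeta_278) is a degree-138 Galois extension with Galois group (Z/278Z)^*. By CRT, (Z/278Z)^* ≅ (Z/2Z)^* × (Z/139Z)^*. Each prime-power unit group is (Z/2Z)^* ≅ trivial group (order 1); (Z/139Z)^* ≅ Z/138Z. Hence Gal(Q(zeta_278)/Q) ≅ Z/138Z.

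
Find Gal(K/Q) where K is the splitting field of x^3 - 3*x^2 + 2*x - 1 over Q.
Gal(K/Q) = S_3 (symmetric group of order 6)

Compute the discriminant of x^3 + (-3)*x^2 + (2)*x + (-1): Δ = -23. Since Δ is not a rational square, the Galois group is not contained in A_3; it must be the full S_3 (irreducibility of the cubic rules out anything smaller).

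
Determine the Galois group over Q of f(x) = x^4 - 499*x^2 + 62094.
Gal(K/Q) = V_4 (Klein four-group, Z/2Z × Z/2Z)

f factors as (x^2 - 237)(x^2 - 262), so the splitting field is K = Q(sqrt(237), sqrt(262)). The elements 237, 262, 62094 are all non-squares in Q, so sqrt(237) and sqrt(262) generate independent quadratic extensions. Thus [K:Q] = 4 and Gal(K/Q) is generated by the two order-2 automorphisms sqrt(237) ↦ -sqrt(237) and sqrt(262) ↦ -sqrt(262), giving V_4.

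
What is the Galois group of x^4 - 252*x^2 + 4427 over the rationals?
Gal(K/Q) = V_4 (Klein four-group, Z/2Z × Z/2Z)

f factors as (x^2 - 19)(x^2 - 233), so the splitting field is K = Q(sqrt(19), sqrt(233)). The elements 19, 233, 4427 are all non-squares in Q, so sqrt(19) and sqrt(233) generate independent quadratic extensions. Thus [K:Q] = 4 and Gal(K/Q) is generated by the two order-2 automorphisms sqrt(19) ↦ -sqrt(19) and sqrt(233) ↦ -sqrt(233), giving V_4.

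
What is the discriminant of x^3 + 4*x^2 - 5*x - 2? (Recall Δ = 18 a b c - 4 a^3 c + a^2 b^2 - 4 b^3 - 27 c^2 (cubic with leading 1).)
Δ = 2024

For x^3 + a x^2 + b x + c the discriminant is Δ = 18 a b c - 4 a^3 c + a^2 b^2 - 4 b^3 - 27 c^2.
Plug a = 4, b = -5, c = -2:
  18*(4)*(-5)*(-2) - 4*(4)^3*(-2) + (4)^2*(-5)^2 - 4*(-5)^3 - 27*(-2)^2
  = 720 + (512) + 400 + (500) + (-108)
  = 2024.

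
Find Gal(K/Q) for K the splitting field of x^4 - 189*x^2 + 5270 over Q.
Gal(K/Q) = V_4 (Klein four-group, Z/2Z × Z/2Z)

f factors as (x^2 - 34)(x^2 - 155), so the splitting field is K = Q(sqrt(34), sqrt(155)). The elements 34, 155, 5270 are all non-squares in Q, so sqrt(34) and sqrt(155) generate independent quadratic extensions. Thus [K:Q] = 4 and Gal(K/Q) is generated by the two order-2 automorphisms sqrt(34) ↦ -sqrt(34) and sqrt(155) ↦ -sqrt(155), giving V_4.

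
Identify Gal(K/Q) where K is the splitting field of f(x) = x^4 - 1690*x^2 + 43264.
Gal(K/Q) = Z/2Z (cyclic of order 2)

f factors as (x^2 - 1664)(x^2 - 26), so the splitting field is K = Q(sqrt(1664), sqrt(26)). The squarefree part of 1664 is 26 and the squarefree part of 26 is also 26, so sqrt(1664) and sqrt(26) are both rational multiples of sqrt(26). Hence Q(sqrt(1664)) = Q(sqrt(26)) = Q(sqrt(26)), and the splitting field collapses to a single degree-2 extension with Galois group Z/2Z.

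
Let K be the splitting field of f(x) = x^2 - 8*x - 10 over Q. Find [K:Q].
[K:Q] = 2

The discriminant of x^2 + (-8)*x + (-10) is b^2 - 4c = 64 - (-40) = 104. Since 104 is not a perfect square in Q, the polynomial is irreducible over Q. Its two roots generate a degree-2 extension, so [K:Q] = 2.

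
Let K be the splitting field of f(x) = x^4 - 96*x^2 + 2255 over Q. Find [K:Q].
[K:Q] = 4

f factors as (x^2 - 41)(x^2 - 55); the splitting field is K = Q(sqrt(41), sqrt(55)). Since 41, 55, and 2255 are all non-squares in Q, the three subfields Q(sqrt(41)), Q(sqrt(55)), Q(sqrt(2255)) are distinct degree-2 extensions, so [K:Q] = 4 (Klein four Galois group).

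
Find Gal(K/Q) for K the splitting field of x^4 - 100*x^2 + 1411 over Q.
Gal(K/Q) = V_4 (Klein four-group, Z/2Z × Z/2Z)

f factors as (x^2 - 17)(x^2 - 83), so the splitting field is K = Q(sqrt(17), sqrt(83)). The elements 17, 83, 1411 are all non-squares in Q, so sqrt(17) and sqrt(83) generate independent quadratic extensions. Thus [K:Q] = 4 and Gal(K/Q) is generated by the two order-2 automorphisms sqrt(17) ↦ -sqrt(17) and sqrt(83) ↦ -sqrt(83), giving V_4.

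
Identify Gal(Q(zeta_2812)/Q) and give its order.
|Gal(Q(zeta_2812)/Q)| = phi(2812) = 1296; group ≅ (Z/2812Z)^* ≅ Z/2Z × Z/18Z × Z/36Z

The n-th cyclotomic polynomial Φ_2812(x) is the minimal polynomial of zeta_2812 over Q and has degree phi(2812) = 1296. So Q(zeta_2812) is a degree-1296 Galois extension with Galois group (Z/2812Z)^*. By CRT, (Z/2812Z)^* ≅ (Z/4Z)^* × (Z/19Z)^* × (Z/37Z)^*. Each prime-power unit group is (Z/4Z)^* ≅ Z/2Z; (Z/19Z)^* ≅ Z/18Z; (Z/37Z)^* ≅ Z/36Z. Hence Gal(Q(zeta_2812)/Q) ≅ Z/2Z × Z/18Z × Z/36Z.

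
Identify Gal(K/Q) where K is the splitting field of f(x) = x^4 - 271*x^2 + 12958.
Gal(K/Q) = V_4 (Klein four-group, Z/2Z × Z/2Z)

f factors as (x^2 - 62)(x^2 - 209), so the splitting field is K = Q(sqrt(62), sqrt(209)). The elements 62, 209, 12958 are all non-squares in Q, so sqrt(62) and sqrt(209) generate independent quadratic extensions. Thus [K:Q] = 4 and Gal(K/Q) is generated by the two order-2 automorphisms sqrt(62) ↦ -sqrt(62) and sqrt(209) ↦ -sqrt(209), giving V_4.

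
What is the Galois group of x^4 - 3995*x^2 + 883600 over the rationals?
Gal(K/Q) = Z/2Z (cyclic of order 2)

f factors as (x^2 - 235)(x^2 - 3760), so the splitting field is K = Q(sqrt(235), sqrt(3760)). The squarefree part of 235 is 235 and the squarefree part of 3760 is also 235, so sqrt(235) and sqrt(3760) are both rational multiples of sqrt(235). Hence Q(sqrt(235)) = Q(sqrt(3760)) = Q(sqrt(235)), and the splitting field collapses to a single degree-2 extension with Galois group Z/2Z.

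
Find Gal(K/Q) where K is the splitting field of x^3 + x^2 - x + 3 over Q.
Gal(K/Q) = S_3 (symmetric group of order 6)

Compute the discriminant of x^3 + (1)*x^2 + (-1)*x + (3): Δ = -304. Since Δ is not a rational square, the Galois group is not contained in A_3; it must be the full S_3 (irreducibility of the cubic rules out anything smaller).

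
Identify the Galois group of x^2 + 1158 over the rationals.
Gal(K/Q) = Z/2Z (cyclic of order 2)

x^2 + 1158 is irreducible over Q since -1158 is not a rational square. The splitting field Q(sqrt(-1158)) has degree 2 over Q, and its unique nontrivial automorphism is sqrt(-1158) ↦ -sqrt(-1158). Hence Gal(Q(sqrt(-1158))/Q) = Z/2Z.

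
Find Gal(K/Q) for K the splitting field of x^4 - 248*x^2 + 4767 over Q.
Gal(K/Q) = V_4 (Klein four-group, Z/2Z × Z/2Z)

f factors as (x^2 - 21)(x^2 - 227), so the splitting field is K = Q(sqrt(21), sqrt(227)). The elements 21, 227, 4767 are all non-squares in Q, so sqrt(21) and sqrt(227) generate independent quadratic extensions. Thus [K:Q] = 4 and Gal(K/Q) is generated by the two order-2 automorphisms sqrt(21) ↦ -sqrt(21) and sqrt(227) ↦ -sqrt(227), giving V_4.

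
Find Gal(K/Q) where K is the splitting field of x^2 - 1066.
Gal(K/Q) = Z/2Z (cyclic of order 2)

x^2 - 1066 is irreducible over Q since 1066 is not a rational square. The splitting field Q(sqrt(1066)) has degree 2 over Q, and its unique nontrivial automorphism is sqrt(1066) ↦ -sqrt(1066). Hence Gal(Q(sqrt(1066))/Q) = Z/2Z.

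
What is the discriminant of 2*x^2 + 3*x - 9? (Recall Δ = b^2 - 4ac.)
Δ = 81

For a quadratic a x^2 + b x + c the discriminant is Δ = b^2 - 4ac = (3)^2 - 4*(2)*(-9) = 9 - (-72) = 81.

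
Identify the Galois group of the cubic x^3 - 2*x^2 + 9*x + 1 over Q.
Gal(K/Q) = S_3 (symmetric group of order 6)

Compute the discriminant of x^3 + (-2)*x^2 + (9)*x + (1): Δ = -2911. Since Δ is not a rational square, the Galois group is not contained in A_3; it must be the full S_3 (irreducibility of the cubic rules out anything smaller).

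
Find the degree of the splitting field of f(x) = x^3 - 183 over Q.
[K:Q] = 6

x^3 - 183 has one real root r = 183^(1/3) and two complex roots r*zeta_3, r*zeta_3^2 where zeta_3 = e^(2*pi*i/3). The splitting field is Q(r, zeta_3). [Q(r):Q] = 3 and [Q(zeta_3):Q] = 2 with gcd = 1, so [Q(r, zeta_3):Q] = 3 * 2 = 6.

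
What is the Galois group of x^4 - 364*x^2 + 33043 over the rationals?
Gal(K/Q) = V_4 (Klein four-group, Z/2Z × Z/2Z)

f factors as (x^2 - 173)(x^2 - 191), so the splitting field is K = Q(sqrt(173), sqrt(191)). The elements 173, 191, 33043 are all non-squares in Q, so sqrt(173) and sqrt(191) generate independent quadratic extensions. Thus [K:Q] = 4 and Gal(K/Q) is generated by the two order-2 automorphisms sqrt(173) ↦ -sqrt(173) and sqrt(191) ↦ -sqrt(191), giving V_4.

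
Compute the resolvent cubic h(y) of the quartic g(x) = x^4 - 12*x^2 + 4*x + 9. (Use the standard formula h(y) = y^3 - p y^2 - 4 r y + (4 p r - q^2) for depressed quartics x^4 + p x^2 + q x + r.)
h(y) = y^3 + 12*y^2 - 36*y - 448

Identify coefficients: p = -12, q = 4, r = 9.
Plug into h(y) = y^3 - p y^2 - 4 r y + (4 p r - q^2):
  h(y) = y^3 - (-12) y^2 - 4*(9) y + (4*(-12)*(9) - (4)^2)
       = y^3 + (12) y^2 + (-36) y + (-448).
Simplifying: h(y) = y^3 + 12*y^2 - 36*y - 448.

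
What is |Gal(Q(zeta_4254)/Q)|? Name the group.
|Gal(Q(zeta_4254)/Q)| = phi(4254) = 1416; group ≅ (Z/4254Z)^* ≅ Z/2Z × Z/708Z

The n-th cyclotomic polynomial Φ_4254(x) is the minimal polynomial of zeta_4254 over Q and has degree phi(4254) = 1416. So Q(zeta_4254) is a degree-1416 Galois extension with Galois group (Z/4254Z)^*. By CRT, (Z/4254Z)^* ≅ (Z/2Z)^* × (Z/3Z)^* × (Z/709Z)^*. Each prime-power unit group is (Z/2Z)^* ≅ trivial group (order 1); (Z/3Z)^* ≅ Z/2Z; (Z/709Z)^* ≅ Z/708Z. Hence Gal(Q(zeta_4254)/Q) ≅ Z/2Z × Z/708Z.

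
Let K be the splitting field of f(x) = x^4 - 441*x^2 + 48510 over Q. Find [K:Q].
[K:Q] = 4

f factors as (x^2 - 231)(x^2 - 210); the splitting field is K = Q(sqrt(231), sqrt(210)). Since 231, 210, and 48510 are all non-squares in Q, the three subfields Q(sqrt(231)), Q(sqrt(210)), Q(sqrt(48510)) are distinct degree-2 extensions, so [K:Q] = 4 (Klein four Galois group).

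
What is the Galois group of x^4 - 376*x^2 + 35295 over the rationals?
Gal(K/Q) = V_4 (Klein four-group, Z/2Z × Z/2Z)

f factors as (x^2 - 195)(x^2 - 181), so the splitting field is K = Q(sqrt(195), sqrt(181)). The elements 195, 181, 35295 are all non-squares in Q, so sqrt(195) and sqrt(181) generate independent quadratic extensions. Thus [K:Q] = 4 and Gal(K/Q) is generated by the two order-2 automorphisms sqrt(195) ↦ -sqrt(195) and sqrt(181) ↦ -sqrt(181), giving V_4.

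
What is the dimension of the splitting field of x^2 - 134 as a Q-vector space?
[K:Q] = 2

The polynomial x^2 - 134 is irreducible over Q since 134 is not a perfect square. Its splitting field is Q(sqrt(134)), which has degree 2 over Q.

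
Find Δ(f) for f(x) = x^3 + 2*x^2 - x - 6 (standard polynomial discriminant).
Δ = -556

For x^3 + a x^2 + b x + c the discriminant is Δ = 18 a b c - 4 a^3 c + a^2 b^2 - 4 b^3 - 27 c^2.
Plug a = 2, b = -1, c = -6:
  18*(2)*(-1)*(-6) - 4*(2)^3*(-6) + (2)^2*(-1)^2 - 4*(-1)^3 - 27*(-6)^2
  = 216 + (192) + 4 + (4) + (-972)
  = -556.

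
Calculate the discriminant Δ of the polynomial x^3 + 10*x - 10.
Δ = -6700

For a depressed cubic x^3 + p x + q the discriminant is Δ = -4 p^3 - 27 q^2 = -4*(10)^3 - 27*(-10)^2 = -4000 - 2700 = -6700.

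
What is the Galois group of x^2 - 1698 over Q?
Gal(K/Q) = Z/2Z (cyclic of order 2)

x^2 - 1698 is irreducible over Q since 1698 is not a rational square. The splitting field Q(sqrt(1698)) has degree 2 over Q, and its unique nontrivial automorphism is sqrt(1698) ↦ -sqrt(1698). Hence Gal(Q(sqrt(1698))/Q) = Z/2Z.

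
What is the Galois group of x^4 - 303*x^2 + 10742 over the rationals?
Gal(K/Q) = V_4 (Klein four-group, Z/2Z × Z/2Z)

f factors as (x^2 - 41)(x^2 - 262), so the splitting field is K = Q(sqrt(41), sqrt(262)). The elements 41, 262, 10742 are all non-squares in Q, so sqrt(41) and sqrt(262) generate independent quadratic extensions. Thus [K:Q] = 4 and Gal(K/Q) is generated by the two order-2 automorphisms sqrt(41) ↦ -sqrt(41) and sqrt(262) ↦ -sqrt(262), giving V_4.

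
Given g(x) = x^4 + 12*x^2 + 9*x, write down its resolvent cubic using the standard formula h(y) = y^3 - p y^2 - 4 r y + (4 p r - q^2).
h(y) = y^3 - 12*y^2 - 81

Identify coefficients: p = 12, q = 9, r = 0.
Plug into h(y) = y^3 - p y^2 - 4 r y + (4 p r - q^2):
  h(y) = y^3 - (12) y^2 - 4*(0) y + (4*(12)*(0) - (9)^2)
       = y^3 + (-12) y^2 + (0) y + (-81).
Simplifying: h(y) = y^3 - 12*y^2 - 81.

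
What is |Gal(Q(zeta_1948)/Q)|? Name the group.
|Gal(Q(zeta_1948)/Q)| = phi(1948) = 972; group ≅ (Z/1948Z)^* ≅ Z/2Z × Z/486Z

The n-th cyclotomic polynomial Φ_1948(x) is the minimal polynomial of zeta_1948 over Q and has degree phi(1948) = 972. So Q(zeta_1948) is a degree-972 Galois extension with Galois group (Z/1948Z)^*. By CRT, (Z/1948Z)^* ≅ (Z/4Z)^* × (Z/487Z)^*. Each prime-power unit group is (Z/4Z)^* ≅ Z/2Z; (Z/487Z)^* ≅ Z/486Z. Hence Gal(Q(zeta_1948)/Q) ≅ Z/2Z × Z/486Z.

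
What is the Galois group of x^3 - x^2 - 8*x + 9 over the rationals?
Gal(K/Q) = S_3 (symmetric group of order 6)

Compute the discriminant of x^3 + (-1)*x^2 + (-8)*x + (9): Δ = 1257. Since Δ is not a rational square, the Galois group is not contained in A_3; it must be the full S_3 (irreducibility of the cubic rules out anything smaller).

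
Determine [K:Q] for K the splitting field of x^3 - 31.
[K:Q] = 6

x^3 - 31 has one real root r = 31^(1/3) and two complex roots r*zeta_3, r*zeta_3^2 where zeta_3 = e^(2*pi*i/3). The splitting field is Q(r, zeta_3). [Q(r):Q] = 3 and [Q(zeta_3):Q] = 2 with gcd = 1, so [Q(r, zeta_3):Q] = 3 * 2 = 6.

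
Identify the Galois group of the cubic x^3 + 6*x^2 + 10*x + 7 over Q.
Gal(K/Q) = S_3 (symmetric group of order 6)

Compute the discriminant of x^3 + (6)*x^2 + (10)*x + (7): Δ = -211. Since Δ is not a rational square, the Galois group is not contained in A_3; it must be the full S_3 (irreducibility of the cubic rules out anything smaller).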